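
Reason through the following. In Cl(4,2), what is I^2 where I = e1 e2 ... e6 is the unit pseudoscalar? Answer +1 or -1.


The pseudoscalar I = e1...e_n (product of all n generators) of Cl(p,q) satisfies I^2 = (-1)^(q + n(n-1)/2).
p = 4, q = 2, n = p + q = 6
n(n-1)/2 = 6 * 5 / 2 = 15
Exponent = q + n(n-1)/2 = 2 + 15 = 17
I^2 = (-1)^17 = -1


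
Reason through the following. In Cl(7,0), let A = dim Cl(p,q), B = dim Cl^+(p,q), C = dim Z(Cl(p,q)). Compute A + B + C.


n = 7 + 0 = 7
Total dim = 2^7 = 128
Even subalgebra dim = 2^6 = 64
n is odd, so center dim = 2
Sum = 128 + 64 + 2 = 194


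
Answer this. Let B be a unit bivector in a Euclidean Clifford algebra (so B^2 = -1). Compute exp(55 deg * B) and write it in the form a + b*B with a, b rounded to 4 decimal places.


For a unit bivector B with B^2 = -1, the exponential series gives
e^(theta*B) = cos(theta) + sin(theta)*B (the GA analogue of Euler's formula).
theta = 55 degrees = 0.959931 rad
cos(55 deg) = 0.5736
sin(55 deg) = 0.8192
exp(theta*B) = 0.5736 + 0.8192*B


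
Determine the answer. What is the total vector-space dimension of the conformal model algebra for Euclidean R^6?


The conformal model of R^6 uses Cl(7,1): the 6 Euclidean generators plus two extra orthogonal generators e+ (e+^2 = +1) and e- (e-^2 = -1), from which the null vectors e0, einf are built.
Number of generators m = 6 + 2 = 8.
dim Cl(p,q) = 2^m = 2^8 = 256


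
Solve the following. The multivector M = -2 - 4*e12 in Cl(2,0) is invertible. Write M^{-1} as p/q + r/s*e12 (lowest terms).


M = -2 - 4*e12, where e12^2 = -1.
Since M commutes with its reverse ~M = a - b*e12, M * ~M = a^2 - b^2*e12^2 = a^2 + b^2.
So M^{-1} = ~M / (a^2 + b^2) = (a - b*e12)/(a^2 + b^2).
a^2 + b^2 = 4 + 16 = 20
Scalar part = -2/20 = -1/10
Bivector coeff = 4/20 = 1/5
M^{-1} = -1/10 + 1/5*e12


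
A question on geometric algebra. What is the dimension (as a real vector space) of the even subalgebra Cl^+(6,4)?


Even subalgebra dimension = 2^(n-1)
n = 6 + 4 = 10
2^(10 - 1) = 2^9 = 512
Verification: sum of C(10,k) for even k = 1 + 45 + 210 + 210 + 45 + 1 = 512
Result = 512


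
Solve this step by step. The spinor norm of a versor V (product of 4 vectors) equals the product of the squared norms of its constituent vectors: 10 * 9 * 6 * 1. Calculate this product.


Spinor norm N(V) = |v1|^2 * |v2|^2 * ... * |v4|^2
= 10 * 9 * 6 * 1
Running product: 10, 90, 540, 540
N(V) = 540


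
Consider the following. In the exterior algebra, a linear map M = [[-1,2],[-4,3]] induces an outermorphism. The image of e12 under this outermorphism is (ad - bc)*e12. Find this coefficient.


The outermorphism of a linear map f sends e1^e2 to f(e1)^f(e2).
f(e1) = -1*e1 - 4*e2
f(e2) = 2*e1 + 3*e2
f(e1) ^ f(e2) = (-1*e1 - 4*e2) ^ (2*e1 + 3*e2)
= (-1)*3*e12 + (-4)*2*e21
= (-3 - (-8))*e12
= 5*e12
Coefficient = 5


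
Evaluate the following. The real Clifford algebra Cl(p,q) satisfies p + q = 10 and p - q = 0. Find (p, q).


We need p + q = 10 and p - q = 0.
Adding: 2p = 10 + 0 = 10, so p = 5.
Then q = 10 - 5 = 5.
(p, q) = (5, 5)


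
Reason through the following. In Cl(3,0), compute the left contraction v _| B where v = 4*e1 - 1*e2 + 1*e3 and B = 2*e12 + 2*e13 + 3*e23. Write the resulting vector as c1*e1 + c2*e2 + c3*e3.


Left contraction v _| B = <vB>_1 (grade-1 part of the geometric product vB).
Using e1_|e12 = e2, e2_|e12 = -e1, e1_|e13 = e3, e3_|e13 = -e1, e2_|e23 = e3, e3_|e23 = -e2:
e1 coeff: -v2*b12 - v3*b13 = -(-1)*(2) - (1)*(2) = 0
e2 coeff: v1*b12 - v3*b23 = (4)*(2) - (1)*(3) = 5
e3 coeff: v1*b13 + v2*b23 = (4)*(2) + (-1)*(3) = 5
v _| B = 0*e1 + 5*e2 + 5*e3


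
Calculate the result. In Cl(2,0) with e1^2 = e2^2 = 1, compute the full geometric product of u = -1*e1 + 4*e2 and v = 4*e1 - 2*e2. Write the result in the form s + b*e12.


Expand: (-1*e1 + 4*e2)(4*e1 - 2*e2)
= (-1)*4*e1e1 + (-1)*(-2)*e1e2 + 4*4*e2e1 + 4*(-2)*e2e2
Using e1^2 = e2^2 = 1, e2e1 = -e1e2:
Scalar part s = (-1)*4 + 4*(-2) = -4 + (-8) = -12
Bivector part b = (-1)*(-2) - 4*4 = 2 - 16 = -14
uv = -12 - 14*e12


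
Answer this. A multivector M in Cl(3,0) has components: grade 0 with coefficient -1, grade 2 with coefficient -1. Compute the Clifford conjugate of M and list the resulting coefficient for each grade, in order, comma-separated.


Clifford conjugate sign for grade k: (-1)^(k(k+1)/2)
Grade 0: (-1)^(0*1/2) = (-1)^0 = 1, coeff -1 -> -1
Grade 2: (-1)^(2*3/2) = (-1)^3 = -1, coeff -1 -> 1
Conjugated coefficients: -1, 1


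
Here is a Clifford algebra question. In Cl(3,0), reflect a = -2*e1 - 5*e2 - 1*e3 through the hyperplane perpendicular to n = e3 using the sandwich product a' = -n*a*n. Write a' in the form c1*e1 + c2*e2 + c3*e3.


Reflection formula: a' = -n*a*n, with n = e3 (unit vector, n^2 = 1).
For reflection through hyperplane perp to e3:
The component along e3 flips sign, others stay.
a = (-2, -5, -1)
a' = (-2, -5, 1)
a' = -2*e1 - 5*e2 + 1*e3


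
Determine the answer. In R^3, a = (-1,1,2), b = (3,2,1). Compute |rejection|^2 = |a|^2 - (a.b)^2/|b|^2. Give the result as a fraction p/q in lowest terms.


|a|^2 = (-1)^2 + 1^2 + 2^2 = 6
|b|^2 = 3^2 + 2^2 + 1^2 = 14
a . b = (-1)*3 + 1*2 + 2*1 = 1
(a.b)^2 = 1^2 = 1
|rej|^2 = 6 - 1/14
= (84 - 1)/14
= 83/14
In lowest terms: 83/14


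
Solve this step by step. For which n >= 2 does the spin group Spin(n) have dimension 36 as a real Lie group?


dim Spin(n) = dim so(n) = n(n-1)/2.
Solve n(n-1)/2 = 36, i.e. n^2 - n - 72 = 0.
Discriminant = 1 + 8*36 = 289
n = (1 + sqrt(289))/2 = (1 + 17)/2 = 9


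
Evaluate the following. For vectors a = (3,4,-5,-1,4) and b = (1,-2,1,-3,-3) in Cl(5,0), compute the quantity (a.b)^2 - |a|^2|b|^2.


a . b = 3*1 + 4*(-2) + (-5)*1 + (-1)*(-3) + 4*(-3)
= 3 + (-8) + (-5) + 3 + (-12) = -19
|a|^2 = 3^2 + 4^2 + (-5)^2 + (-1)^2 + 4^2 = 67
|b|^2 = 1^2 + (-2)^2 + 1^2 + (-3)^2 + (-3)^2 = 24
(a.b)^2 = (-19)^2 = 361
|a|^2 * |b|^2 = 67 * 24 = 1608
Result = 361 - 1608 = -1247


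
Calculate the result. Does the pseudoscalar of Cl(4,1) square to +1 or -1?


The pseudoscalar I = e1...e_n (product of all n generators) of Cl(p,q) satisfies I^2 = (-1)^(q + n(n-1)/2).
p = 4, q = 1, n = p + q = 5
n(n-1)/2 = 5 * 4 / 2 = 10
Exponent = q + n(n-1)/2 = 1 + 10 = 11
I^2 = (-1)^11 = -1


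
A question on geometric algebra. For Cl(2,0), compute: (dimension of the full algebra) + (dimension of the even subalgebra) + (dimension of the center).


n = 2 + 0 = 2
Total dim = 2^2 = 4
Even subalgebra dim = 2^1 = 2
n is even, so center dim = 1
Sum = 4 + 2 + 1 = 7


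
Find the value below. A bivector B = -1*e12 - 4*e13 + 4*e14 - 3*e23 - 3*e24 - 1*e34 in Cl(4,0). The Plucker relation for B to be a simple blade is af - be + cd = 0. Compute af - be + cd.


Plucker relation: af - be + cd
a*f = (-1)*(-1) = 1
b*e = (-4)*(-3) = 12
c*d = 4*(-3) = -12
af - be + cd = 1 - 12 + (-12)
= -23


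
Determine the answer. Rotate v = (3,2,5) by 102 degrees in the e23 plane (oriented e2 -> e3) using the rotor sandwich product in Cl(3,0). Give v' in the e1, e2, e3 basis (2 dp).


Rotor R = cos(51deg) - sin(51deg)*e23
Rotation angle theta = 2 * 51 = 102 degrees in the e23 plane (e2 -> e3).
The component perpendicular to the plane (e1) is invariant: v'_1 = v1 = 3.00
cos(102deg) = -0.2079, sin(102deg) = 0.9781
v'_2 = v2*cos(theta) - v3*sin(theta) = 2*(-0.2079) - 5*0.9781 = -5.31
v'_3 = v2*sin(theta) + v3*cos(theta) = 2*0.9781 + 5*(-0.2079) = 0.92
v' = 3.00*e1 - 5.31*e2 + 0.92*e3


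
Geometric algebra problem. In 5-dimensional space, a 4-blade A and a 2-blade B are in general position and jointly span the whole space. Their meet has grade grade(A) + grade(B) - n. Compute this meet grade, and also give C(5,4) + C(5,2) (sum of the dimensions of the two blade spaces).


Meet grade = grade(A) + grade(B) - n
= 4 + 2 - 5 = 1
C(5,4) = 5
C(5,2) = 10
dim_A + dim_B = 5 + 10 = 15


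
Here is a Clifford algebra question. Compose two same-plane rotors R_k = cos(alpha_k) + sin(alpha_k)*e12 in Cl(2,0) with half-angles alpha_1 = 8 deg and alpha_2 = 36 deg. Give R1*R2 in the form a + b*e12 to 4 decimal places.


Same-plane rotors commute and their half-angles add:
R1*R2 = cos(a1 + a2) + sin(a1 + a2)*e12.
a1 + a2 = 8 + 36 = 44 deg
cos(44 deg) = 0.7193
sin(44 deg) = 0.6947
R1*R2 = 0.7193 + 0.6947*e12


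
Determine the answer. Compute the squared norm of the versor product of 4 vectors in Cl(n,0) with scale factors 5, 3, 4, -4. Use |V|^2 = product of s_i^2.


Each vector v_i has |v_i|^2 = s_i^2
Squared scales: 5^2 = 25, 3^2 = 9, 4^2 = 16, (-4)^2 = 16
|V|^2 = 25 * 9 * 16 * 16
= 57600


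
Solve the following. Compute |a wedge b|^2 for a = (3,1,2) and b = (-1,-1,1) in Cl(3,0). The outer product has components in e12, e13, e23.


a wedge b = (a1*b2 - a2*b1)*e12 + (a1*b3 - a3*b1)*e13 + (a2*b3 - a3*b2)*e23
e12 coeff: 3*(-1) - 1*(-1) = -3 - (-1) = -2
e13 coeff: 3*1 - 2*(-1) = 3 - (-2) = 5
e23 coeff: 1*1 - 2*(-1) = 1 - (-2) = 3
|a wedge b|^2 = (-2)^2 + 5^2 + 3^2
= 4 + 25 + 9
= 38


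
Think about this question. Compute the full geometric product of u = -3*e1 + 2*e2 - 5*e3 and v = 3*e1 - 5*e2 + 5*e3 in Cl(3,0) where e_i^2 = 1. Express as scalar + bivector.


In Cl(3,0): e_i^2 = 1, e_ie_j = -e_je_i for i != j.
Scalar part = u . v = (-3)*3 + 2*(-5) + (-5)*5
= -9 + (-10) + (-25) = -44
e12 coeff = (-3)*(-5) - 2*3 = 15 - 6 = 9
e13 coeff = (-3)*5 - (-5)*3 = -15 - (-15) = 0
e23 coeff = 2*5 - (-5)*(-5) = 10 - 25 = -15
uv = -44 + 9*e12 + 0*e13 - 15*e23


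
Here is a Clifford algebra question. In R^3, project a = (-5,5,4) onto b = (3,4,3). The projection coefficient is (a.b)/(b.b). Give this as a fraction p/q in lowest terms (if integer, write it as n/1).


Projection coefficient = (a . b) / (b . b)
a . b = (-5)*3 + 5*4 + 4*3
= -15 + 20 + 12 = 17
b . b = 3^2 + 4^2 + 3^2
= 9 + 16 + 9 = 34
Coefficient = 17/34
In lowest terms: 1/2


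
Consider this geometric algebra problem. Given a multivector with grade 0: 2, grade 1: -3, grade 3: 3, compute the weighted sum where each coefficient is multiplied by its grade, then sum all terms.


Grade-weighted sum = sum of grade_k * coefficient_k
0*2 = 0
1*(-3) = -3
3*3 = 9
Total = 0 + (-3) + 9 = 6


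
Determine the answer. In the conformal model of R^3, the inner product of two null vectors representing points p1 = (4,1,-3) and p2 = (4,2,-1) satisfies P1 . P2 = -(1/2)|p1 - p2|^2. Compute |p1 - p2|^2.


p1 - p2 = (0, -1, -2)
|p1 - p2|^2 = 0^2 + (-1)^2 + (-2)^2
= 0 + 1 + 4
= 5


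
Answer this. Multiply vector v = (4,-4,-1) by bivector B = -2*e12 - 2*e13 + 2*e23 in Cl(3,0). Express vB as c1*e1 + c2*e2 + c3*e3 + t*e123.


vB has grade-1 (vector) and grade-3 (trivector) parts: vB = (v _| B) + (v ^ B).
Vector part <vB>_1:
  e1: -v2*b12 - v3*b13 = -(-4)*(-2) - (-1)*(-2) = -10
  e2: v1*b12 - v3*b23 = (4)*(-2) - (-1)*(2) = -6
  e3: v1*b13 + v2*b23 = (4)*(-2) + (-4)*(2) = -16
Trivector part <vB>_3:
  e123: v1*b23 - v2*b13 + v3*b12 = (4)*(2) - (-4)*(-2) + (-1)*(-2) = 2
vB = -10*e1 - 6*e2 - 16*e3 + 2*e123


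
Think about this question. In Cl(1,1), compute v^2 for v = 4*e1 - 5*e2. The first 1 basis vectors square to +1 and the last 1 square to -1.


v^2 = sum of c_i^2 * e_i^2
Positive signature terms (e_i^2 = +1): 4^2 = 16
Negative signature terms (e_j^2 = -1): (-5)^2 = 25
v^2 = 16 - 25 = -9


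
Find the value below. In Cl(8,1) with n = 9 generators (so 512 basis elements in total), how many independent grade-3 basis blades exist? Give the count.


Number of grade-k basis blades in Cl(p,q) with n = p + q is C(n, k).
n = 8 + 1 = 9
C(9, 3) = 9! / (3! * 6!)
= 362880 / (6 * 720)
= 84


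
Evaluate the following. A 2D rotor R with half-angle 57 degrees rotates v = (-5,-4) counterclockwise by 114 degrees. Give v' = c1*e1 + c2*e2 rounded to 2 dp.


Rotor R = cos(57deg) - sin(57deg)*e12
Rotation angle theta = 2 * 57 = 114 degrees
v' = R*v*~R rotates v by theta.
cos(114deg) = -0.4067, sin(114deg) = 0.9135
v'_1 = -5*cos(114deg) - (-4)*sin(114deg)
= -5*(-0.4067) - (-4)*0.9135
= 5.69
v'_2 = -5*sin(114deg) + (-4)*cos(114deg)
= -5*0.9135 + (-4)*(-0.4067)
= -2.94
v' = 5.69*e1 - 2.94*e2


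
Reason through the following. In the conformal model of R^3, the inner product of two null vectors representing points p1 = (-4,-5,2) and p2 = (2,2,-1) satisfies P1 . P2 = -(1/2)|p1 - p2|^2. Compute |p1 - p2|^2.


p1 - p2 = (-6, -7, 3)
|p1 - p2|^2 = (-6)^2 + (-7)^2 + 3^2
= 36 + 49 + 9
= 94


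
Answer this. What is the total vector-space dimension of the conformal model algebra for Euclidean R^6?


The conformal model of R^6 uses Cl(7,1): the 6 Euclidean generators plus two extra orthogonal generators e+ (e+^2 = +1) and e- (e-^2 = -1), from which the null vectors e0, einf are built.
Number of generators m = 6 + 2 = 8.
dim Cl(p,q) = 2^m = 2^8 = 256


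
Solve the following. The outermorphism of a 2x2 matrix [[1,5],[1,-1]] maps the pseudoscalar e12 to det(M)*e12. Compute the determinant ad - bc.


The outermorphism of a linear map f sends e1^e2 to f(e1)^f(e2).
f(e1) = 1*e1 + 1*e2
f(e2) = 5*e1 - 1*e2
f(e1) ^ f(e2) = (1*e1 + 1*e2) ^ (5*e1 - 1*e2)
= 1*(-1)*e12 + 1*5*e21
= (-1 - 5)*e12
= -6*e12
Coefficient = -6


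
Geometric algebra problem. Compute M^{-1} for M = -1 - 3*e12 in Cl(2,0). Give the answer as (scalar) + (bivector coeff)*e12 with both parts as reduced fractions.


M = -1 - 3*e12, where e12^2 = -1.
Since M commutes with its reverse ~M = a - b*e12, M * ~M = a^2 - b^2*e12^2 = a^2 + b^2.
So M^{-1} = ~M / (a^2 + b^2) = (a - b*e12)/(a^2 + b^2).
a^2 + b^2 = 1 + 9 = 10
Scalar part = -1/10 = -1/10
Bivector coeff = 3/10 = 3/10
M^{-1} = -1/10 + 3/10*e12


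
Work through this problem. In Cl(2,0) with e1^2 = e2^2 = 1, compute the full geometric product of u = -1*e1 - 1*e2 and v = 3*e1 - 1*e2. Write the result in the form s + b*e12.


Expand: (-1*e1 - 1*e2)(3*e1 - 1*e2)
= (-1)*3*e1e1 + (-1)*(-1)*e1e2 + (-1)*3*e2e1 + (-1)*(-1)*e2e2
Using e1^2 = e2^2 = 1, e2e1 = -e1e2:
Scalar part s = (-1)*3 + (-1)*(-1) = -3 + 1 = -2
Bivector part b = (-1)*(-1) - (-1)*3 = 1 - (-3) = 4
uv = -2 + 4*e12


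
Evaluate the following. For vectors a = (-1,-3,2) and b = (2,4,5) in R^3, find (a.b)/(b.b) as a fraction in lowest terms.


Projection coefficient = (a . b) / (b . b)
a . b = (-1)*2 + (-3)*4 + 2*5
= -2 + (-12) + 10 = -4
b . b = 2^2 + 4^2 + 5^2
= 4 + 16 + 25 = 45
Coefficient = -4/45
In lowest terms: -4/45


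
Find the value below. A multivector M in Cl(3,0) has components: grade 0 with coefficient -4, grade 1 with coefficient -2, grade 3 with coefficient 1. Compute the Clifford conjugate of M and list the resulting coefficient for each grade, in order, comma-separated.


Clifford conjugate sign for grade k: (-1)^(k(k+1)/2)
Grade 0: (-1)^(0*1/2) = (-1)^0 = 1, coeff -4 -> -4
Grade 1: (-1)^(1*2/2) = (-1)^1 = -1, coeff -2 -> 2
Grade 3: (-1)^(3*4/2) = (-1)^6 = 1, coeff 1 -> 1
Conjugated coefficients: -4, 2, 1


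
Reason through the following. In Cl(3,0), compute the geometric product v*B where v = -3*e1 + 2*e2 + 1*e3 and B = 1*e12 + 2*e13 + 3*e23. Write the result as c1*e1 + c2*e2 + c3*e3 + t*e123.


vB has grade-1 (vector) and grade-3 (trivector) parts: vB = (v _| B) + (v ^ B).
Vector part <vB>_1:
  e1: -v2*b12 - v3*b13 = -(2)*(1) - (1)*(2) = -4
  e2: v1*b12 - v3*b23 = (-3)*(1) - (1)*(3) = -6
  e3: v1*b13 + v2*b23 = (-3)*(2) + (2)*(3) = 0
Trivector part <vB>_3:
  e123: v1*b23 - v2*b13 + v3*b12 = (-3)*(3) - (2)*(2) + (1)*(1) = -12
vB = -4*e1 - 6*e2 + 0*e3 - 12*e123


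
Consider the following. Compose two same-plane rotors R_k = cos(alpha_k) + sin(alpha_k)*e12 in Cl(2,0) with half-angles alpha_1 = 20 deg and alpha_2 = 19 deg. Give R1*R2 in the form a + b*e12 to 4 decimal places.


Same-plane rotors commute and their half-angles add:
R1*R2 = cos(a1 + a2) + sin(a1 + a2)*e12.
a1 + a2 = 20 + 19 = 39 deg
cos(39 deg) = 0.7771
sin(39 deg) = 0.6293
R1*R2 = 0.7771 + 0.6293*e12


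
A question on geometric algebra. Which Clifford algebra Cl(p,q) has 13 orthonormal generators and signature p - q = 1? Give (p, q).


We need p + q = 13 and p - q = 1.
Adding: 2p = 13 + 1 = 14, so p = 7.
Then q = 13 - 7 = 6.
(p, q) = (7, 6)


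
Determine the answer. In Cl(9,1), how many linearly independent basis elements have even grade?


Even subalgebra dimension = 2^(n-1)
n = 9 + 1 = 10
2^(10 - 1) = 2^9 = 512
Verification: sum of C(10,k) for even k = 1 + 45 + 210 + 210 + 45 + 1 = 512
Result = 512


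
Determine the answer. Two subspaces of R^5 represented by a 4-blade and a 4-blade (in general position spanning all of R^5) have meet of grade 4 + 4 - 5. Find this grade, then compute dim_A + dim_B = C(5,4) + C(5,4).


Meet grade = grade(A) + grade(B) - n
= 4 + 4 - 5 = 3
C(5,4) = 5
C(5,4) = 5
dim_A + dim_B = 5 + 5 = 10


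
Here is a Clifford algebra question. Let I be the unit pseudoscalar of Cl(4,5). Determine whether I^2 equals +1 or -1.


The pseudoscalar I = e1...e_n (product of all n generators) of Cl(p,q) satisfies I^2 = (-1)^(q + n(n-1)/2).
p = 4, q = 5, n = p + q = 9
n(n-1)/2 = 9 * 8 / 2 = 36
Exponent = q + n(n-1)/2 = 5 + 36 = 41
I^2 = (-1)^41 = -1


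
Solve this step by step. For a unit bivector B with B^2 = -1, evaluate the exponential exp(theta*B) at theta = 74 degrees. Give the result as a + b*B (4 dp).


For a unit bivector B with B^2 = -1, the exponential series gives
e^(theta*B) = cos(theta) + sin(theta)*B (the GA analogue of Euler's formula).
theta = 74 degrees = 1.291544 rad
cos(74 deg) = 0.2756
sin(74 deg) = 0.9613
exp(theta*B) = 0.2756 + 0.9613*B


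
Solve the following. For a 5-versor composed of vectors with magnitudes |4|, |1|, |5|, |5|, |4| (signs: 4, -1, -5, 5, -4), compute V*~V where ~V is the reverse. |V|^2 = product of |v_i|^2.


Each vector v_i has |v_i|^2 = s_i^2
Squared scales: 4^2 = 16, (-1)^2 = 1, (-5)^2 = 25, 5^2 = 25, (-4)^2 = 16
|V|^2 = 16 * 1 * 25 * 25 * 16
= 160000


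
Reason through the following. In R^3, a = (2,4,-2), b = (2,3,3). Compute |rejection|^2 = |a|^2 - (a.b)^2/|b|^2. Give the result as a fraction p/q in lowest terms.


|a|^2 = 2^2 + 4^2 + (-2)^2 = 24
|b|^2 = 2^2 + 3^2 + 3^2 = 22
a . b = 2*2 + 4*3 + (-2)*3 = 10
(a.b)^2 = 10^2 = 100
|rej|^2 = 24 - 100/22
= (528 - 100)/22
= 428/22
In lowest terms: 214/11


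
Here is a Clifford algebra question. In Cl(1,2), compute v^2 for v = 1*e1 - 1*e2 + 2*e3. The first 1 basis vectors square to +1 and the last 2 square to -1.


v^2 = sum of c_i^2 * e_i^2
Positive signature terms (e_i^2 = +1): 1^2 = 1
Negative signature terms (e_j^2 = -1): (-1)^2 + 2^2 = 5
v^2 = 1 - 5 = -4


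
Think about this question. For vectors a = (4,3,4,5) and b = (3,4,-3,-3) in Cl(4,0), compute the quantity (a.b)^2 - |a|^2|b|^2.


a . b = 4*3 + 3*4 + 4*(-3) + 5*(-3)
= 12 + 12 + (-12) + (-15) = -3
|a|^2 = 4^2 + 3^2 + 4^2 + 5^2 = 66
|b|^2 = 3^2 + 4^2 + (-3)^2 + (-3)^2 = 43
(a.b)^2 = (-3)^2 = 9
|a|^2 * |b|^2 = 66 * 43 = 2838
Result = 9 - 2838 = -2829


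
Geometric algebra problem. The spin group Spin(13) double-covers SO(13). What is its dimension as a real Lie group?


Spin(n) double-covers SO(n); both have Lie algebra so(n) of dimension n(n-1)/2.
n = 13
n(n-1) = 13 * 12 = 156
dim Spin(13) = 156/2 = 78


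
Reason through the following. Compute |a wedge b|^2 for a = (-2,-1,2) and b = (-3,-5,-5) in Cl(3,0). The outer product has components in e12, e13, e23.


a wedge b = (a1*b2 - a2*b1)*e12 + (a1*b3 - a3*b1)*e13 + (a2*b3 - a3*b2)*e23
e12 coeff: (-2)*(-5) - (-1)*(-3) = 10 - 3 = 7
e13 coeff: (-2)*(-5) - 2*(-3) = 10 - (-6) = 16
e23 coeff: (-1)*(-5) - 2*(-5) = 5 - (-10) = 15
|a wedge b|^2 = 7^2 + 16^2 + 15^2
= 49 + 256 + 225
= 530


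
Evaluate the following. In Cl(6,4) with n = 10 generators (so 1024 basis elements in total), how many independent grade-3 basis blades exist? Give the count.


Number of grade-k basis blades in Cl(p,q) with n = p + q is C(n, k).
n = 6 + 4 = 10
C(10, 3) = 10! / (3! * 7!)
= 3628800 / (6 * 5040)
= 120


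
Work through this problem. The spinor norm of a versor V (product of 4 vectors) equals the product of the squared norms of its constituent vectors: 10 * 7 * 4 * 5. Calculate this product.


Spinor norm N(V) = |v1|^2 * |v2|^2 * ... * |v4|^2
= 10 * 7 * 4 * 5
Running product: 10, 70, 280, 1400
N(V) = 1400


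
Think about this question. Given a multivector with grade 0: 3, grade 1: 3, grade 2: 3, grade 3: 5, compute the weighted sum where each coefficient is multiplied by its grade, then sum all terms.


Grade-weighted sum = sum of grade_k * coefficient_k
0*3 = 0
1*3 = 3
2*3 = 6
3*5 = 15
Total = 0 + 3 + 6 + 15 = 24


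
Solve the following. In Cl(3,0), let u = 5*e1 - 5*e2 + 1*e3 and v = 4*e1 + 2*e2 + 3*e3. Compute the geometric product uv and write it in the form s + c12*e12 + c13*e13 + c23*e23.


In Cl(3,0): e_i^2 = 1, e_ie_j = -e_je_i for i != j.
Scalar part = u . v = 5*4 + (-5)*2 + 1*3
= 20 + (-10) + 3 = 13
e12 coeff = 5*2 - (-5)*4 = 10 - (-20) = 30
e13 coeff = 5*3 - 1*4 = 15 - 4 = 11
e23 coeff = (-5)*3 - 1*2 = -15 - 2 = -17
uv = 13 + 30*e12 + 11*e13 - 17*e23


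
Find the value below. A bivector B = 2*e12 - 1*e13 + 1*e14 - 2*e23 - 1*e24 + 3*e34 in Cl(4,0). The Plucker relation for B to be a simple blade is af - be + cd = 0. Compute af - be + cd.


Plucker relation: af - be + cd
a*f = 2*3 = 6
b*e = (-1)*(-1) = 1
c*d = 1*(-2) = -2
af - be + cd = 6 - 1 + (-2)
= 3


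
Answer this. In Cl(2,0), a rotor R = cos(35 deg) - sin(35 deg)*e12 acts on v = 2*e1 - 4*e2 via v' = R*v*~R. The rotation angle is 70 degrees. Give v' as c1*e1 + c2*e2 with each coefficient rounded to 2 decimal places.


Rotor R = cos(35deg) - sin(35deg)*e12
Rotation angle theta = 2 * 35 = 70 degrees
v' = R*v*~R rotates v by theta.
cos(70deg) = 0.3420, sin(70deg) = 0.9397
v'_1 = 2*cos(70deg) - (-4)*sin(70deg)
= 2*0.3420 - (-4)*0.9397
= 4.44
v'_2 = 2*sin(70deg) + (-4)*cos(70deg)
= 2*0.9397 + (-4)*0.3420
= 0.51
v' = 4.44*e1 + 0.51*e2


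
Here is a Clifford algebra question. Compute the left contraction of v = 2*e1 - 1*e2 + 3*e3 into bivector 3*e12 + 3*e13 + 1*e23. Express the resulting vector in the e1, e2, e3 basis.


Left contraction v _| B = <vB>_1 (grade-1 part of the geometric product vB).
Using e1_|e12 = e2, e2_|e12 = -e1, e1_|e13 = e3, e3_|e13 = -e1, e2_|e23 = e3, e3_|e23 = -e2:
e1 coeff: -v2*b12 - v3*b13 = -(-1)*(3) - (3)*(3) = -6
e2 coeff: v1*b12 - v3*b23 = (2)*(3) - (3)*(1) = 3
e3 coeff: v1*b13 + v2*b23 = (2)*(3) + (-1)*(1) = 5
v _| B = -6*e1 + 3*e2 + 5*e3


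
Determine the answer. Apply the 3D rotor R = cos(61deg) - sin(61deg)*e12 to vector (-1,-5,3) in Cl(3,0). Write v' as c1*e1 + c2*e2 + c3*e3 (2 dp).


Rotor R = cos(61deg) - sin(61deg)*e12
Rotation angle theta = 2 * 61 = 122 degrees in the e12 plane (e1 -> e2).
The component perpendicular to the plane (e3) is invariant: v'_3 = v3 = 3.00
cos(122deg) = -0.5299, sin(122deg) = 0.8480
v'_1 = v1*cos(theta) - v2*sin(theta) = -1*(-0.5299) - (-5)*0.8480 = 4.77
v'_2 = v1*sin(theta) + v2*cos(theta) = -1*0.8480 + (-5)*(-0.5299) = 1.80
v' = 4.77*e1 + 1.80*e2 + 3.00*e3


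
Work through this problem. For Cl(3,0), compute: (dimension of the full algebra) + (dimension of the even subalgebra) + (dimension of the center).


n = 3 + 0 = 3
Total dim = 2^3 = 8
Even subalgebra dim = 2^2 = 4
n is odd, so center dim = 2
Sum = 8 + 4 + 2 = 14


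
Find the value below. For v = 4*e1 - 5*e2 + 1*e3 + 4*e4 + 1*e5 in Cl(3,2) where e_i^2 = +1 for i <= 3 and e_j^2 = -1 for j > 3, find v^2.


v^2 = sum of c_i^2 * e_i^2
Positive signature terms (e_i^2 = +1): 4^2 + (-5)^2 + 1^2 = 42
Negative signature terms (e_j^2 = -1): 4^2 + 1^2 = 17
v^2 = 42 - 17 = 25


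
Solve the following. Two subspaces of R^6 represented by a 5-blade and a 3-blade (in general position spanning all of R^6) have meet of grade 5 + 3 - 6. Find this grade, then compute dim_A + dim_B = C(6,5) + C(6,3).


Meet grade = grade(A) + grade(B) - n
= 5 + 3 - 6 = 2
C(6,5) = 6
C(6,3) = 20
dim_A + dim_B = 6 + 20 = 26


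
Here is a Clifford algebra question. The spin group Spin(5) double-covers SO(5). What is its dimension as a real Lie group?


Spin(n) double-covers SO(n); both have Lie algebra so(n) of dimension n(n-1)/2.
n = 5
n(n-1) = 5 * 4 = 20
dim Spin(5) = 20/2 = 10


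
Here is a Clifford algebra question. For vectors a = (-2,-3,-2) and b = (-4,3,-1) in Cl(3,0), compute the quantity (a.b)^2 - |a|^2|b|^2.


a . b = (-2)*(-4) + (-3)*3 + (-2)*(-1)
= 8 + (-9) + 2 = 1
|a|^2 = (-2)^2 + (-3)^2 + (-2)^2 = 17
|b|^2 = (-4)^2 + 3^2 + (-1)^2 = 26
(a.b)^2 = 1^2 = 1
|a|^2 * |b|^2 = 17 * 26 = 442
Result = 1 - 442 = -441


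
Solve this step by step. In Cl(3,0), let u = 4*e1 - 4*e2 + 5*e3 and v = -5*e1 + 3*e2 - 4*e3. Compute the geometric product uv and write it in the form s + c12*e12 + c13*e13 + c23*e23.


In Cl(3,0): e_i^2 = 1, e_ie_j = -e_je_i for i != j.
Scalar part = u . v = 4*(-5) + (-4)*3 + 5*(-4)
= -20 + (-12) + (-20) = -52
e12 coeff = 4*3 - (-4)*(-5) = 12 - 20 = -8
e13 coeff = 4*(-4) - 5*(-5) = -16 - (-25) = 9
e23 coeff = (-4)*(-4) - 5*3 = 16 - 15 = 1
uv = -52 - 8*e12 + 9*e13 + 1*e23


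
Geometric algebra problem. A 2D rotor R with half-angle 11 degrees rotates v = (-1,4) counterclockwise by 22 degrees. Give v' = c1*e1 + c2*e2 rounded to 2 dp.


Rotor R = cos(11deg) - sin(11deg)*e12
Rotation angle theta = 2 * 11 = 22 degrees
v' = R*v*~R rotates v by theta.
cos(22deg) = 0.9272, sin(22deg) = 0.3746
v'_1 = -1*cos(22deg) - 4*sin(22deg)
= -1*0.9272 - 4*0.3746
= -2.43
v'_2 = -1*sin(22deg) + 4*cos(22deg)
= -1*0.3746 + 4*0.9272
= 3.33
v' = -2.43*e1 + 3.33*e2


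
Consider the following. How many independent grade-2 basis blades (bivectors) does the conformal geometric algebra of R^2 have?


The conformal model of R^2 uses Cl(3,1) with m = 2 + 2 = 4 generators.
Number of grade-2 blades = C(m, 2) = C(4, 2)
= 4*3/2 = 6


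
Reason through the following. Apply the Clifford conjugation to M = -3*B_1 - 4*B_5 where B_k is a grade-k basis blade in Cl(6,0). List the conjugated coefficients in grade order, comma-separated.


Clifford conjugate sign for grade k: (-1)^(k(k+1)/2)
Grade 1: (-1)^(1*2/2) = (-1)^1 = -1, coeff -3 -> 3
Grade 5: (-1)^(5*6/2) = (-1)^15 = -1, coeff -4 -> 4
Conjugated coefficients: 3, 4


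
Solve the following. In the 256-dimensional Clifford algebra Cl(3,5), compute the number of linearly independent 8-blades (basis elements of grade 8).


Number of grade-k basis blades in Cl(p,q) with n = p + q is C(n, k).
n = 3 + 5 = 8
C(8, 8) = 8! / (8! * 0!)
= 40320 / (40320 * 1)
= 1


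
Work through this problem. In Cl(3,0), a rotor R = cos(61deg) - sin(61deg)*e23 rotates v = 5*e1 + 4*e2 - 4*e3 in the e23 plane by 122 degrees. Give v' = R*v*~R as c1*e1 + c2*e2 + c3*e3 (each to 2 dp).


Rotor R = cos(61deg) - sin(61deg)*e23
Rotation angle theta = 2 * 61 = 122 degrees in the e23 plane (e2 -> e3).
The component perpendicular to the plane (e1) is invariant: v'_1 = v1 = 5.00
cos(122deg) = -0.5299, sin(122deg) = 0.8480
v'_2 = v2*cos(theta) - v3*sin(theta) = 4*(-0.5299) - (-4)*0.8480 = 1.27
v'_3 = v2*sin(theta) + v3*cos(theta) = 4*0.8480 + (-4)*(-0.5299) = 5.51
v' = 5.00*e1 + 1.27*e2 + 5.51*e3


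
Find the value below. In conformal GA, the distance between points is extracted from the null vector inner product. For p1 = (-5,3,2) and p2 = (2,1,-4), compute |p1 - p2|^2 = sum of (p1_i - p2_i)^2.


p1 - p2 = (-7, 2, 6)
|p1 - p2|^2 = (-7)^2 + 2^2 + 6^2
= 49 + 4 + 36
= 89


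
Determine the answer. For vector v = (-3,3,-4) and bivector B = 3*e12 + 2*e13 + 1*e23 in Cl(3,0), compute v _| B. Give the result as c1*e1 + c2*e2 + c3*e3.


Left contraction v _| B = <vB>_1 (grade-1 part of the geometric product vB).
Using e1_|e12 = e2, e2_|e12 = -e1, e1_|e13 = e3, e3_|e13 = -e1, e2_|e23 = e3, e3_|e23 = -e2:
e1 coeff: -v2*b12 - v3*b13 = -(3)*(3) - (-4)*(2) = -1
e2 coeff: v1*b12 - v3*b23 = (-3)*(3) - (-4)*(1) = -5
e3 coeff: v1*b13 + v2*b23 = (-3)*(2) + (3)*(1) = -3
v _| B = -1*e1 - 5*e2 - 3*e3


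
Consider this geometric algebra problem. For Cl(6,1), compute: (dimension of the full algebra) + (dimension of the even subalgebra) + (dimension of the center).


n = 6 + 1 = 7
Total dim = 2^7 = 128
Even subalgebra dim = 2^6 = 64
n is odd, so center dim = 2
Sum = 128 + 64 + 2 = 194


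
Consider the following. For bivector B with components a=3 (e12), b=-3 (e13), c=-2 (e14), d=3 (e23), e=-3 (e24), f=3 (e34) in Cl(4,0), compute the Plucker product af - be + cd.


Plucker relation: af - be + cd
a*f = 3*3 = 9
b*e = (-3)*(-3) = 9
c*d = (-2)*3 = -6
af - be + cd = 9 - 9 + (-6)
= -6


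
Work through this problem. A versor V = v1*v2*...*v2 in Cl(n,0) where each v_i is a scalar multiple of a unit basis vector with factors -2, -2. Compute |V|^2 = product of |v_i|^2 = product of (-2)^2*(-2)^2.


Each vector v_i has |v_i|^2 = s_i^2
Squared scales: (-2)^2 = 4, (-2)^2 = 4
|V|^2 = 4 * 4
= 16


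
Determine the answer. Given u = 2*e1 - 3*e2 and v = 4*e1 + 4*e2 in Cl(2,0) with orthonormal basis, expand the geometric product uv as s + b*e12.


Expand: (2*e1 - 3*e2)(4*e1 + 4*e2)
= 2*4*e1e1 + 2*4*e1e2 + (-3)*4*e2e1 + (-3)*4*e2e2
Using e1^2 = e2^2 = 1, e2e1 = -e1e2:
Scalar part s = 2*4 + (-3)*4 = 8 + (-12) = -4
Bivector part b = 2*4 - (-3)*4 = 8 - (-12) = 20
uv = -4 + 20*e12


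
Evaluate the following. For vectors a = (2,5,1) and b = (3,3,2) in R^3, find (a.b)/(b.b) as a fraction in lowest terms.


Projection coefficient = (a . b) / (b . b)
a . b = 2*3 + 5*3 + 1*2
= 6 + 15 + 2 = 23
b . b = 3^2 + 3^2 + 2^2
= 9 + 9 + 4 = 22
Coefficient = 23/22
In lowest terms: 23/22


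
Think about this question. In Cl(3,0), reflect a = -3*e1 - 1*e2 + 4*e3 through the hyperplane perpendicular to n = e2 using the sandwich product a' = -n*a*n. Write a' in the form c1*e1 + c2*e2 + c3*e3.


Reflection formula: a' = -n*a*n, with n = e2 (unit vector, n^2 = 1).
For reflection through hyperplane perp to e2:
The component along e2 flips sign, others stay.
a = (-3, -1, 4)
a' = (-3, 1, 4)
a' = -3*e1 + 1*e2 + 4*e3


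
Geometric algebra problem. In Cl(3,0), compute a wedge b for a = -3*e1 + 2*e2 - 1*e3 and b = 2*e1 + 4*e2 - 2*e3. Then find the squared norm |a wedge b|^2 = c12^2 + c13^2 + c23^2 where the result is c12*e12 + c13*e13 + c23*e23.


a wedge b = (a1*b2 - a2*b1)*e12 + (a1*b3 - a3*b1)*e13 + (a2*b3 - a3*b2)*e23
e12 coeff: (-3)*4 - 2*2 = -12 - 4 = -16
e13 coeff: (-3)*(-2) - (-1)*2 = 6 - (-2) = 8
e23 coeff: 2*(-2) - (-1)*4 = -4 - (-4) = 0
|a wedge b|^2 = (-16)^2 + 8^2 + 0^2
= 256 + 64 + 0
= 320


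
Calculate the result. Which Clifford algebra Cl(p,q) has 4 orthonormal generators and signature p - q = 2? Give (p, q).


We need p + q = 4 and p - q = 2.
Adding: 2p = 4 + 2 = 6, so p = 3.
Then q = 4 - 3 = 1.
(p, q) = (3, 1)


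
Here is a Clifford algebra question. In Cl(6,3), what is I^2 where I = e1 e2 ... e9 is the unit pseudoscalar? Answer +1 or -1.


The pseudoscalar I = e1...e_n (product of all n generators) of Cl(p,q) satisfies I^2 = (-1)^(q + n(n-1)/2).
p = 6, q = 3, n = p + q = 9
n(n-1)/2 = 9 * 8 / 2 = 36
Exponent = q + n(n-1)/2 = 3 + 36 = 39
I^2 = (-1)^39 = -1


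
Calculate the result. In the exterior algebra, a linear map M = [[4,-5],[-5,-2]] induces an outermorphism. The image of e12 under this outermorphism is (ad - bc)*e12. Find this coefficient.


The outermorphism of a linear map f sends e1^e2 to f(e1)^f(e2).
f(e1) = 4*e1 - 5*e2
f(e2) = -5*e1 - 2*e2
f(e1) ^ f(e2) = (4*e1 - 5*e2) ^ (-5*e1 - 2*e2)
= 4*(-2)*e12 + (-5)*(-5)*e21
= (-8 - 25)*e12
= -33*e12
Coefficient = -33


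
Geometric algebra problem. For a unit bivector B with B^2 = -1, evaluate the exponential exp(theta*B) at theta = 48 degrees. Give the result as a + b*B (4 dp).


For a unit bivector B with B^2 = -1, the exponential series gives
e^(theta*B) = cos(theta) + sin(theta)*B (the GA analogue of Euler's formula).
theta = 48 degrees = 0.837758 rad
cos(48 deg) = 0.6691
sin(48 deg) = 0.7431
exp(theta*B) = 0.6691 + 0.7431*B


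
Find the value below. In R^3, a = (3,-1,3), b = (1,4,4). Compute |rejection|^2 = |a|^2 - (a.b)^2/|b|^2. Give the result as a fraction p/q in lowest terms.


|a|^2 = 3^2 + (-1)^2 + 3^2 = 19
|b|^2 = 1^2 + 4^2 + 4^2 = 33
a . b = 3*1 + (-1)*4 + 3*4 = 11
(a.b)^2 = 11^2 = 121
|rej|^2 = 19 - 121/33
= (627 - 121)/33
= 506/33
In lowest terms: 46/3


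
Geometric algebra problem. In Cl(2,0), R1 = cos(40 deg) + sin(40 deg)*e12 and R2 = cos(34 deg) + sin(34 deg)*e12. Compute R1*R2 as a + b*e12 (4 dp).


Same-plane rotors commute and their half-angles add:
R1*R2 = cos(a1 + a2) + sin(a1 + a2)*e12.
a1 + a2 = 40 + 34 = 74 deg
cos(74 deg) = 0.2756
sin(74 deg) = 0.9613
R1*R2 = 0.2756 + 0.9613*e12


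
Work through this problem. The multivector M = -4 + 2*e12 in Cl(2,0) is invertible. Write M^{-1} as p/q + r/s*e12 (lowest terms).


M = -4 + 2*e12, where e12^2 = -1.
Since M commutes with its reverse ~M = a - b*e12, M * ~M = a^2 - b^2*e12^2 = a^2 + b^2.
So M^{-1} = ~M / (a^2 + b^2) = (a - b*e12)/(a^2 + b^2).
a^2 + b^2 = 16 + 4 = 20
Scalar part = -4/20 = -1/5
Bivector coeff = -2/20 = -1/10
M^{-1} = -1/5 - 1/10*e12


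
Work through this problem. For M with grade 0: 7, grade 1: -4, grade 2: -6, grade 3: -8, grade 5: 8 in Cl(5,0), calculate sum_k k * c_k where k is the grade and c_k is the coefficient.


Grade-weighted sum = sum of grade_k * coefficient_k
0*7 = 0
1*(-4) = -4
2*(-6) = -12
3*(-8) = -24
5*8 = 40
Total = 0 + (-4) + (-12) + (-24) + 40 = 0


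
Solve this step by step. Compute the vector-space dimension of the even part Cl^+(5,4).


Even subalgebra dimension = 2^(n-1)
n = 5 + 4 = 9
2^(9 - 1) = 2^8 = 256
Verification: sum of C(9,k) for even k = 1 + 36 + 126 + 84 + 9 = 256
Result = 256


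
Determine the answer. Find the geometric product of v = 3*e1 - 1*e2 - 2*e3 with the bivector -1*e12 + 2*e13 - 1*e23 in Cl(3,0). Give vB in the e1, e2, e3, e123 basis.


vB has grade-1 (vector) and grade-3 (trivector) parts: vB = (v _| B) + (v ^ B).
Vector part <vB>_1:
  e1: -v2*b12 - v3*b13 = -(-1)*(-1) - (-2)*(2) = 3
  e2: v1*b12 - v3*b23 = (3)*(-1) - (-2)*(-1) = -5
  e3: v1*b13 + v2*b23 = (3)*(2) + (-1)*(-1) = 7
Trivector part <vB>_3:
  e123: v1*b23 - v2*b13 + v3*b12 = (3)*(-1) - (-1)*(2) + (-2)*(-1) = 1
vB = 3*e1 - 5*e2 + 7*e3 + 1*e123


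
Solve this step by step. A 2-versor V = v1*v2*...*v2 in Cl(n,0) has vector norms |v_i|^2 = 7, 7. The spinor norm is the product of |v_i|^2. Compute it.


Spinor norm N(V) = |v1|^2 * |v2|^2 * ... * |v2|^2
= 7 * 7
Running product: 7, 49
N(V) = 49


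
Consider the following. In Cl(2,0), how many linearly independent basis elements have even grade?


Even subalgebra dimension = 2^(n-1)
n = 2 + 0 = 2
2^(2 - 1) = 2^1 = 2
Verification: sum of C(2,k) for even k = 1 + 1 = 2
Result = 2


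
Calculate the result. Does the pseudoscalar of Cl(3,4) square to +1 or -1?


The pseudoscalar I = e1...e_n (product of all n generators) of Cl(p,q) satisfies I^2 = (-1)^(q + n(n-1)/2).
p = 3, q = 4, n = p + q = 7
n(n-1)/2 = 7 * 6 / 2 = 21
Exponent = q + n(n-1)/2 = 4 + 21 = 25
I^2 = (-1)^25 = -1


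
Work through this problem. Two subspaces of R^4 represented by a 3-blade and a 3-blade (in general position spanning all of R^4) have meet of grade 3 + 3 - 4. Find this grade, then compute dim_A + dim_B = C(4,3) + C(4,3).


Meet grade = grade(A) + grade(B) - n
= 3 + 3 - 4 = 2
C(4,3) = 4
C(4,3) = 4
dim_A + dim_B = 4 + 4 = 8


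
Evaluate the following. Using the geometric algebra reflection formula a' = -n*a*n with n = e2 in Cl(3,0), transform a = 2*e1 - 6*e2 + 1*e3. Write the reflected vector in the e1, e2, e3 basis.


Reflection formula: a' = -n*a*n, with n = e2 (unit vector, n^2 = 1).
For reflection through hyperplane perp to e2:
The component along e2 flips sign, others stay.
a = (2, -6, 1)
a' = (2, 6, 1)
a' = 2*e1 + 6*e2 + 1*e3


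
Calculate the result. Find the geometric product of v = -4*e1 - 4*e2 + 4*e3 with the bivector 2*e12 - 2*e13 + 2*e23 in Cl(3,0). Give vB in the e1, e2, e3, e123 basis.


vB has grade-1 (vector) and grade-3 (trivector) parts: vB = (v _| B) + (v ^ B).
Vector part <vB>_1:
  e1: -v2*b12 - v3*b13 = -(-4)*(2) - (4)*(-2) = 16
  e2: v1*b12 - v3*b23 = (-4)*(2) - (4)*(2) = -16
  e3: v1*b13 + v2*b23 = (-4)*(-2) + (-4)*(2) = 0
Trivector part <vB>_3:
  e123: v1*b23 - v2*b13 + v3*b12 = (-4)*(2) - (-4)*(-2) + (4)*(2) = -8
vB = 16*e1 - 16*e2 + 0*e3 - 8*e123


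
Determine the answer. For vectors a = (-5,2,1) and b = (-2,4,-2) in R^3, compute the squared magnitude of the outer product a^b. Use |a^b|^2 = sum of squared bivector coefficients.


a wedge b = (a1*b2 - a2*b1)*e12 + (a1*b3 - a3*b1)*e13 + (a2*b3 - a3*b2)*e23
e12 coeff: (-5)*4 - 2*(-2) = -20 - (-4) = -16
e13 coeff: (-5)*(-2) - 1*(-2) = 10 - (-2) = 12
e23 coeff: 2*(-2) - 1*4 = -4 - 4 = -8
|a wedge b|^2 = (-16)^2 + 12^2 + (-8)^2
= 256 + 144 + 64
= 464


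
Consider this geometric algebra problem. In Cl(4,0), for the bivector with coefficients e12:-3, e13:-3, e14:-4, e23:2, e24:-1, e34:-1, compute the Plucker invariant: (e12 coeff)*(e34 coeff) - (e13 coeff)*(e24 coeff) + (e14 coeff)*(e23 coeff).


Plucker relation: af - be + cd
a*f = (-3)*(-1) = 3
b*e = (-3)*(-1) = 3
c*d = (-4)*2 = -8
af - be + cd = 3 - 3 + (-8)
= -8


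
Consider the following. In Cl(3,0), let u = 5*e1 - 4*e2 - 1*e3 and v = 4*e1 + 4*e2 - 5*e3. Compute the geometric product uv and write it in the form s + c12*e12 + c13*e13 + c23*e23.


In Cl(3,0): e_i^2 = 1, e_ie_j = -e_je_i for i != j.
Scalar part = u . v = 5*4 + (-4)*4 + (-1)*(-5)
= 20 + (-16) + 5 = 9
e12 coeff = 5*4 - (-4)*4 = 20 - (-16) = 36
e13 coeff = 5*(-5) - (-1)*4 = -25 - (-4) = -21
e23 coeff = (-4)*(-5) - (-1)*4 = 20 - (-4) = 24
uv = 9 + 36*e12 - 21*e13 + 24*e23


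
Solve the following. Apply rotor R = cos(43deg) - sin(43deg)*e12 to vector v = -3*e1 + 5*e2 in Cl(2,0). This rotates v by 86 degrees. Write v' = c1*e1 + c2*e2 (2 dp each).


Rotor R = cos(43deg) - sin(43deg)*e12
Rotation angle theta = 2 * 43 = 86 degrees
v' = R*v*~R rotates v by theta.
cos(86deg) = 0.0698, sin(86deg) = 0.9976
v'_1 = -3*cos(86deg) - 5*sin(86deg)
= -3*0.0698 - 5*0.9976
= -5.20
v'_2 = -3*sin(86deg) + 5*cos(86deg)
= -3*0.9976 + 5*0.0698
= -2.64
v' = -5.20*e1 - 2.64*e2


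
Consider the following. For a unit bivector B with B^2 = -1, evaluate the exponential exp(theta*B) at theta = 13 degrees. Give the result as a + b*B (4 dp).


For a unit bivector B with B^2 = -1, the exponential series gives
e^(theta*B) = cos(theta) + sin(theta)*B (the GA analogue of Euler's formula).
theta = 13 degrees = 0.226893 rad
cos(13 deg) = 0.9744
sin(13 deg) = 0.2250
exp(theta*B) = 0.9744 + 0.2250*B


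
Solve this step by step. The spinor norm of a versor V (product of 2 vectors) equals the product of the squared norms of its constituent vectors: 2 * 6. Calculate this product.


Spinor norm N(V) = |v1|^2 * |v2|^2 * ... * |v2|^2
= 2 * 6
Running product: 2, 12
N(V) = 12


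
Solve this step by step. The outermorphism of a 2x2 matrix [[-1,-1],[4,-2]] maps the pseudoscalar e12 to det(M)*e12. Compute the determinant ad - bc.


The outermorphism of a linear map f sends e1^e2 to f(e1)^f(e2).
f(e1) = -1*e1 + 4*e2
f(e2) = -1*e1 - 2*e2
f(e1) ^ f(e2) = (-1*e1 + 4*e2) ^ (-1*e1 - 2*e2)
= (-1)*(-2)*e12 + 4*(-1)*e21
= (2 - (-4))*e12
= 6*e12
Coefficient = 6


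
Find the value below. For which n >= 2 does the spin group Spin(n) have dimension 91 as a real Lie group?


dim Spin(n) = dim so(n) = n(n-1)/2.
Solve n(n-1)/2 = 91, i.e. n^2 - n - 182 = 0.
Discriminant = 1 + 8*91 = 729
n = (1 + sqrt(729))/2 = (1 + 27)/2 = 14


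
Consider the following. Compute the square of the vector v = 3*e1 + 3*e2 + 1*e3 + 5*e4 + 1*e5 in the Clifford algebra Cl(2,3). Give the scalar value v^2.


v^2 = sum of c_i^2 * e_i^2
Positive signature terms (e_i^2 = +1): 3^2 + 3^2 = 18
Negative signature terms (e_j^2 = -1): 1^2 + 5^2 + 1^2 = 27
v^2 = 18 - 27 = -9


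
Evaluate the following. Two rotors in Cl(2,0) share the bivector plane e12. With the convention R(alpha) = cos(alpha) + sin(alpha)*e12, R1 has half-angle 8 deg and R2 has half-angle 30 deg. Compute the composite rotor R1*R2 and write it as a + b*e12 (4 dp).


Same-plane rotors commute and their half-angles add:
R1*R2 = cos(a1 + a2) + sin(a1 + a2)*e12.
a1 + a2 = 8 + 30 = 38 deg
cos(38 deg) = 0.7880
sin(38 deg) = 0.6157
R1*R2 = 0.7880 + 0.6157*e12
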